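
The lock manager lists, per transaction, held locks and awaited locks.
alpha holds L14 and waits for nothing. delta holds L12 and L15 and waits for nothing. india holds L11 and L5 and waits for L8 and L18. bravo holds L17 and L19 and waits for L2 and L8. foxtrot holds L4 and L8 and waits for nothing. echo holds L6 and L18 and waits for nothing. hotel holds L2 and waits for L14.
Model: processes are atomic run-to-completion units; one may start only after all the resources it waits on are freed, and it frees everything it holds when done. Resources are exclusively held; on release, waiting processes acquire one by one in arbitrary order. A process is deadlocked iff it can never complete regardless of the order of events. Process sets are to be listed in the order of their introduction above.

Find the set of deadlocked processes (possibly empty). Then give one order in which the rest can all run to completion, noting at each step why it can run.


Nothing here is deadlocked.
Key observation: there is no circular wait here — follow any chain and it reaches a process that is free to run now.
The rest can finish in the order alpha, foxtrot, echo, hotel, india, bravo, delta.
Verifying each step:
  alpha: no waits; runs immediately, freeing L14
  foxtrot: no waits; runs immediately, freeing L4 and L8
  echo: no waits; runs immediately, freeing L6 and L18
  run hotel (all its waits — L14 — are resolved); releases L2
  run india (all its waits — L8 and L18 — are resolved); releases L11 and L5
  run bravo (all its waits — L2 and L8 — are resolved); releases L17 and L19
  delta: no waits; runs immediately, freeing L12 and L15


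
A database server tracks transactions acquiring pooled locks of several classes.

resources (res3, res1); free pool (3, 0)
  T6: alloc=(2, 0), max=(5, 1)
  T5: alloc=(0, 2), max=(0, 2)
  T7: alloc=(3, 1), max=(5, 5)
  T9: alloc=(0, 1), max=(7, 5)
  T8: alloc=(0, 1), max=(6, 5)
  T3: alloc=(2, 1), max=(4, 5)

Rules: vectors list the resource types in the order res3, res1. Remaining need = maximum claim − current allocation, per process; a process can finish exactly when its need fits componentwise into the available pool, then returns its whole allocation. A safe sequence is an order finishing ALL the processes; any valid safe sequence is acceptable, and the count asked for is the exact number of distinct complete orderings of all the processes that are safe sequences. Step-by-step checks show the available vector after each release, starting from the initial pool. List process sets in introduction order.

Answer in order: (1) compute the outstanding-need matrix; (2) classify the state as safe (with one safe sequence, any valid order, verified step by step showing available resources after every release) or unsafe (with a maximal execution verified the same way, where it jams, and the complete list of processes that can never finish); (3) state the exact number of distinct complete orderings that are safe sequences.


(1) Remaining need (order res3, res1):
  T6: (3, 1)
  T5: (0, 0)
  T7: (2, 4)
  T9: (7, 4)
  T8: (6, 4)
  T3: (2, 4)
(2) UNSAFE — no complete ordering exists.
Key observation: the wall is res1: completing T5, T6 brings the pool only to (5, 2), and all the rest need more.
A maximal execution: T5, T6 — then nothing else fits. Walking it through:
  pool = (3, 0)
  T5: need (0, 0) fits (3, 0); releases (0, 2), pool now (3, 2)
  T6: need (3, 1) fits (3, 2); releases (2, 0), pool now (5, 2)
  blocked: T7 wants (2, 4), pool (5, 2) — not enough res1
  blocked: T9 wants (7, 4), pool (5, 2) — not enough res3 and res1
  blocked: T8 wants (6, 4), pool (5, 2) — not enough res3 and res1
  blocked: T3 wants (2, 4), pool (5, 2) — not enough res1
Processes that can never finish: T7, T9, T8 and T3.
(3) Precisely 0 of the possible complete orderings are safe sequences.


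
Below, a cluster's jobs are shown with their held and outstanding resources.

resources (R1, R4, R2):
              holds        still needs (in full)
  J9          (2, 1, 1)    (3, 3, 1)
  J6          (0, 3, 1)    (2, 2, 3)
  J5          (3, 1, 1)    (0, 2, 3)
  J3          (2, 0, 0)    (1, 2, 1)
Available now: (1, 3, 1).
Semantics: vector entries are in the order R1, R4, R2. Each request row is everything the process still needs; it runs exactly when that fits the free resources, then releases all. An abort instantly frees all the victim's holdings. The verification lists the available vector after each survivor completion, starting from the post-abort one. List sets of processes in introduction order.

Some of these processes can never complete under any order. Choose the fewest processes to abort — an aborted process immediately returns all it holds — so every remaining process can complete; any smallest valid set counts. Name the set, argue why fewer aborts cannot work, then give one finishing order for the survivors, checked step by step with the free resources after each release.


Minimum abort set: J5.
Key observation: J6 could never have finished before the abort; with (3, 1, 1) returned by J5, it fits at step 3.
No smaller set exists: with zero aborts the deadlock remains.
Survivors finish in the order: J9, J3, J6. Walking it through (pool after the aborts first):
  pool = (4, 4, 2)
  J9 needs (3, 3, 1) <= (4, 4, 2) -> finishes; pool += (2, 1, 1) = (6, 5, 3)
  J3 needs (1, 2, 1) <= (6, 5, 3) -> finishes; pool += (2, 0, 0) = (8, 5, 3)
  J6 needs (2, 2, 3) <= (8, 5, 3) -> finishes; pool += (0, 3, 1) = (8, 8, 4)


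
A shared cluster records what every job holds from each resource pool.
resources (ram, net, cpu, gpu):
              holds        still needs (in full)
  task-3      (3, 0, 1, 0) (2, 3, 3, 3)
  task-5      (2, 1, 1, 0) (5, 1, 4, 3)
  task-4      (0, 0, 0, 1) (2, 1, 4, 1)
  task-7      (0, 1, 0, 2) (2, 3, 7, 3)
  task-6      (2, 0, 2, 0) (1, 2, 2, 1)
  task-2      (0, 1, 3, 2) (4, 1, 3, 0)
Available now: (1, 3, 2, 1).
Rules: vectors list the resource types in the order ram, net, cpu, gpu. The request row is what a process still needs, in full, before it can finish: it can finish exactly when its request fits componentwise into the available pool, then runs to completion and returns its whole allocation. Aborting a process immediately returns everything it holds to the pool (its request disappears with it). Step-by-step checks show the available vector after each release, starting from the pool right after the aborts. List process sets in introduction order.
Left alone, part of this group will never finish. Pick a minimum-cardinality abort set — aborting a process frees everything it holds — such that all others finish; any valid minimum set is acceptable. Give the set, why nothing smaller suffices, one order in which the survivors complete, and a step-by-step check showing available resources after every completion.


Abort task-7.
Key observation: the returned (0, 1, 0, 2) from task-7 is what brings task-3 — unrunnable before, under any order — into play at step 2.
Minimality: the empty abort set fails — the state is deadlocked as it stands.
Survivors finish in the order: task-6, task-3, task-5, task-2, task-4. Verifying each step (pool after the aborts first):
  pool = (1, 4, 2, 3)
  task-6: need (1, 2, 2, 1) fits (1, 4, 2, 3); releases (2, 0, 2, 0), pool now (3, 4, 4, 3)
  task-3: need (2, 3, 3, 3) fits (3, 4, 4, 3); releases (3, 0, 1, 0), pool now (6, 4, 5, 3)
  task-5: need (5, 1, 4, 3) fits (6, 4, 5, 3); releases (2, 1, 1, 0), pool now (8, 5, 6, 3)
  task-2: need (4, 1, 3, 0) fits (8, 5, 6, 3); releases (0, 1, 3, 2), pool now (8, 6, 9, 5)
  task-4: need (2, 1, 4, 1) fits (8, 6, 9, 5); releases (0, 0, 0, 1), pool now (8, 6, 9, 6)


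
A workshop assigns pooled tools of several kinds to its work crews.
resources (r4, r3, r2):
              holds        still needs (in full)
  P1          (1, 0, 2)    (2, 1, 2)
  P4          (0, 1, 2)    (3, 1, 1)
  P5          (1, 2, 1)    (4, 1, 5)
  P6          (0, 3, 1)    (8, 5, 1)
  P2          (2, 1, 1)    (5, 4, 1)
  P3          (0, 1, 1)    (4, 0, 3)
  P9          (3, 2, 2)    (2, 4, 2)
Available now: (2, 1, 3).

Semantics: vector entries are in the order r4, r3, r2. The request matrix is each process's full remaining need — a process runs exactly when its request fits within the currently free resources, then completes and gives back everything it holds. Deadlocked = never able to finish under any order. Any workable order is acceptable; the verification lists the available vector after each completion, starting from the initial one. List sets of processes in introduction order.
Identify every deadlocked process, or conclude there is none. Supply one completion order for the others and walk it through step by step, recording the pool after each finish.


Deadlocked set: P5, P6, P2, P3 and P9.
Key observation: after P1, P4 the pool peaks at (3, 2, 7), and each blocked process is short somewhere: P5 on r4; P6 on r4, r3; P2 on r4, r3; P3 on r4; P9 on r3.
The rest can finish in the order P1, P4. Verifying each step:
  pool = (2, 1, 3)
  P1: need (2, 1, 2) fits (2, 1, 3); releases (1, 0, 2), pool now (3, 1, 5)
  P4: need (3, 1, 1) fits (3, 1, 5); releases (0, 1, 2), pool now (3, 2, 7)
The blocked processes can never fit:
  blocked: P5 wants (4, 1, 5), pool (3, 2, 7) — not enough r4
  blocked: P6 wants (8, 5, 1), pool (3, 2, 7) — not enough r4 and r3
  blocked: P2 wants (5, 4, 1), pool (3, 2, 7) — not enough r4 and r3
  blocked: P3 wants (4, 0, 3), pool (3, 2, 7) — not enough r4
  blocked: P9 wants (2, 4, 2), pool (3, 2, 7) — not enough r3


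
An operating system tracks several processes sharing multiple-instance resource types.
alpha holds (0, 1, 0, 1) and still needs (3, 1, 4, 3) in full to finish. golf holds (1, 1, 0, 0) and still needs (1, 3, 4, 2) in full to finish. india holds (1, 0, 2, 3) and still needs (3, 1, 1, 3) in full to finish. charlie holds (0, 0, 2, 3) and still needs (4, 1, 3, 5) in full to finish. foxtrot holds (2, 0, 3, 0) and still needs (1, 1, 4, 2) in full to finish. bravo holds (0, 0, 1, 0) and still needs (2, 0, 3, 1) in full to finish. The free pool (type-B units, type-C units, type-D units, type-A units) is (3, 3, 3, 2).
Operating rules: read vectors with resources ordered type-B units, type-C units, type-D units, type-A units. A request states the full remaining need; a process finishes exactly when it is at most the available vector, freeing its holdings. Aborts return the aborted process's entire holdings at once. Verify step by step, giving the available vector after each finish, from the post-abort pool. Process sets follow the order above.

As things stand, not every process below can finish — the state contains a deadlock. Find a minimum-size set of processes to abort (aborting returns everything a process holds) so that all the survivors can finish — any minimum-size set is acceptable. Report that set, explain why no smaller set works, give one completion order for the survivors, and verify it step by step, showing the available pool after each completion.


The answer: abort india.
Key observation: aborting india returns (1, 0, 2, 3), and charlie — hopeless before — runs at step 1 with the returned capacity in the pool.
Why nothing smaller works: aborting no one leaves the state deadlocked as given.
One survivor order: charlie, foxtrot, alpha, bravo, golf. Step-by-step check (post-abort pool first):
  pool = (4, 3, 5, 5)
  run charlie (needs (4, 1, 3, 5), free (4, 3, 5, 5)); after release of (0, 0, 2, 3) the pool is (4, 3, 7, 8)
  run foxtrot (needs (1, 1, 4, 2), free (4, 3, 7, 8)); after release of (2, 0, 3, 0) the pool is (6, 3, 10, 8)
  run alpha (needs (3, 1, 4, 3), free (6, 3, 10, 8)); after release of (0, 1, 0, 1) the pool is (6, 4, 10, 9)
  run bravo (needs (2, 0, 3, 1), free (6, 4, 10, 9)); after release of (0, 0, 1, 0) the pool is (6, 4, 11, 9)
  run golf (needs (1, 3, 4, 2), free (6, 4, 11, 9)); after release of (1, 1, 0, 0) the pool is (7, 5, 11, 9)


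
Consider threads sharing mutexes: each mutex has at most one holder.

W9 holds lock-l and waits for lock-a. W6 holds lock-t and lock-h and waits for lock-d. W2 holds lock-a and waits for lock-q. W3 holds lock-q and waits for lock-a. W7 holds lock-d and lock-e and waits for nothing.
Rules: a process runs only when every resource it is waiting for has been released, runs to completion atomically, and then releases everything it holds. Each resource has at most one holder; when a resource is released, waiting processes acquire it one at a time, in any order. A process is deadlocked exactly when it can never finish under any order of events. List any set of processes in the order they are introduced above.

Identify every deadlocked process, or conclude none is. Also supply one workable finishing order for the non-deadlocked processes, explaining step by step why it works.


The deadlocked set is W9, W2 and W3.
Key observation: along W2 -> W3 -> W2, each member waits on what the next one holds — a deadlock; W9 waits into the deadlock from upstream.
A valid finishing order for the others: W7, W6.
Step-by-step check:
  W7: no waits; runs immediately, freeing lock-d and lock-e
  W6: everything it awaited (lock-d) is free; runs, freeing lock-t and lock-h


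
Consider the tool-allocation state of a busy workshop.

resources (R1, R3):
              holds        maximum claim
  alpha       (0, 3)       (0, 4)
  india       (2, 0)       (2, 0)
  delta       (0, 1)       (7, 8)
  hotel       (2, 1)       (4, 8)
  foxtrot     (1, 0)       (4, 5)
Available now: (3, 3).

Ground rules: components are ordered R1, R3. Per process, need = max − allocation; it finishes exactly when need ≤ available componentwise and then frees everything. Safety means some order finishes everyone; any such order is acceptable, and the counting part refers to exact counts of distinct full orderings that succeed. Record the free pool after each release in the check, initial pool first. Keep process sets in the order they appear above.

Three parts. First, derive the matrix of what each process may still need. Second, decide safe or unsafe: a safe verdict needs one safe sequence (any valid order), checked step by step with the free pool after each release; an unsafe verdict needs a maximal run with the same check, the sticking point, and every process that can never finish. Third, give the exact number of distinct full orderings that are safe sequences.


(1) Outstanding need per process (order R1, R3):
  alpha: (0, 1)
  india: (0, 0)
  delta: (7, 7)
  hotel: (2, 7)
  foxtrot: (3, 5)
(2) UNSAFE.
Key observation: even finishing alpha, foxtrot, india leaves just (6, 6) free — too little R3 for any of the remaining processes.
The run alpha, foxtrot, india cannot be extended any further. Verifying each step:
  pool = (3, 3)
  run alpha (needs (0, 1), free (3, 3)); after release of (0, 3) the pool is (3, 6)
  run foxtrot (needs (3, 5), free (3, 6)); after release of (1, 0) the pool is (4, 6)
  run india (needs (0, 0), free (4, 6)); after release of (2, 0) the pool is (6, 6)
  delta cannot run: need (7, 7) vs free (6, 6) (insufficient R1 and R3)
  hotel cannot run: need (2, 7) vs free (6, 6) (insufficient R3)
Permanently blocked: delta and hotel.
(3) Precisely 0 of the possible complete orderings are safe sequences.


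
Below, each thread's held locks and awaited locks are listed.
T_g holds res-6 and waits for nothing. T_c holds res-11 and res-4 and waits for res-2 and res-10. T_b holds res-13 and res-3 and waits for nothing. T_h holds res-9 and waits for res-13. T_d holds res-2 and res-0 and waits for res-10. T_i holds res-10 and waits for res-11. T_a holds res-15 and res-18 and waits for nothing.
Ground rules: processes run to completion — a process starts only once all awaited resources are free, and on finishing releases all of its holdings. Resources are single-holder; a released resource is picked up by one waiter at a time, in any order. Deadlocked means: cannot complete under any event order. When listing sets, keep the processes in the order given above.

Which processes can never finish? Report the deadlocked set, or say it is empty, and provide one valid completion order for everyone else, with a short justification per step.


Deadlocked: T_c, T_d and T_i.
Key observation: nobody on the ring T_c -> T_d -> T_i -> T_c can start until another member finishes, which never happens; no other process is dragged down with it.
The rest can finish in the order T_g, T_a, T_b, T_h.
Walking it through:
  run T_g (it waits on nothing); releases res-6
  run T_a (it waits on nothing); releases res-15 and res-18
  run T_b (it waits on nothing); releases res-13 and res-3
  run T_h (all its waits — res-13 — are resolved); releases res-9


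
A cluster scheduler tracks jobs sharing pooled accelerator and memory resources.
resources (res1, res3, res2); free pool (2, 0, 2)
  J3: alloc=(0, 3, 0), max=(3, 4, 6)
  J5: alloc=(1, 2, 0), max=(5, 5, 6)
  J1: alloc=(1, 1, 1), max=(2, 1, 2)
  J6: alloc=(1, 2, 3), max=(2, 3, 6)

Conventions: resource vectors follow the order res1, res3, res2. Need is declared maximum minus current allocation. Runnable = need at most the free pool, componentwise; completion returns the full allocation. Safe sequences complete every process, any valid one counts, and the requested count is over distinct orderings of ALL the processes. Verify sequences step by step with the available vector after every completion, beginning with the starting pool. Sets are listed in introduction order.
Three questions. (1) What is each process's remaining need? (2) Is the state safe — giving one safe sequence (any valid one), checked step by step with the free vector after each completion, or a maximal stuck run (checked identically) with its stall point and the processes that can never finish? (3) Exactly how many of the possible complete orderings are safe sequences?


(1) Need matrix, components ordered res1, res3, res2:
  J3: (3, 1, 6)
  J5: (4, 3, 6)
  J1: (1, 0, 1)
  J6: (1, 1, 3)
(2) SAFE — a valid safe sequence is J1, J6, J3, J5.
Key observation: reading the order forward, J6 is the first process whose need (1, 1, 3) meets the free pool (3, 1, 3) exactly on a resource it requests.
Walking it through:
  pool = (2, 0, 2)
  run J1 (needs (1, 0, 1), free (2, 0, 2)); after release of (1, 1, 1) the pool is (3, 1, 3)
  run J6 (needs (1, 1, 3), free (3, 1, 3)); after release of (1, 2, 3) the pool is (4, 3, 6)
  run J3 (needs (3, 1, 6), free (4, 3, 6)); after release of (0, 3, 0) the pool is (4, 6, 6)
  run J5 (needs (4, 3, 6), free (4, 6, 6)); after release of (1, 2, 0) the pool is (5, 8, 6)
(3) The exact count: 2 of the possible complete orderings are safe sequences.


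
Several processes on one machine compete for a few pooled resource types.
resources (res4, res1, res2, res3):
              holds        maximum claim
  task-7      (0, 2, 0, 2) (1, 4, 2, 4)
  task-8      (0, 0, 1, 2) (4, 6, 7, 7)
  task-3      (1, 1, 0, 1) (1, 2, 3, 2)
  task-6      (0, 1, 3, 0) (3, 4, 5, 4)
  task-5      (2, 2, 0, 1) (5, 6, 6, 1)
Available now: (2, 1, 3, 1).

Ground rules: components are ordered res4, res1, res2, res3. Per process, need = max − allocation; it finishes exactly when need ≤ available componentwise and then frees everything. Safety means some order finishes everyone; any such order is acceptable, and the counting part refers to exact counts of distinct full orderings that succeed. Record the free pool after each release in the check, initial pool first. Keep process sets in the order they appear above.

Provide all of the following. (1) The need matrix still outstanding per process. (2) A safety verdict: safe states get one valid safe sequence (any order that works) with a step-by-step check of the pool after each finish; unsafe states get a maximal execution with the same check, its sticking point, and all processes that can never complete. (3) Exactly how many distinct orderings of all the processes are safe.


(1) Need matrix, components ordered res4, res1, res2, res3:
  task-7: (1, 2, 2, 2)
  task-8: (4, 6, 6, 5)
  task-3: (0, 1, 3, 1)
  task-6: (3, 3, 2, 4)
  task-5: (3, 4, 6, 0)
(2) The state is SAFE; one workable sequence: task-3, task-7, task-6, task-5, task-8.
Key observation: task-3 is the earliest step where a requested resource binds exactly: need (0, 1, 3, 1), pool (2, 1, 3, 1) at its turn.
Walking it through:
  pool = (2, 1, 3, 1)
  run task-3 (needs (0, 1, 3, 1), free (2, 1, 3, 1)); after release of (1, 1, 0, 1) the pool is (3, 2, 3, 2)
  run task-7 (needs (1, 2, 2, 2), free (3, 2, 3, 2)); after release of (0, 2, 0, 2) the pool is (3, 4, 3, 4)
  run task-6 (needs (3, 3, 2, 4), free (3, 4, 3, 4)); after release of (0, 1, 3, 0) the pool is (3, 5, 6, 4)
  run task-5 (needs (3, 4, 6, 0), free (3, 5, 6, 4)); after release of (2, 2, 0, 1) the pool is (5, 7, 6, 5)
  run task-8 (needs (4, 6, 6, 5), free (5, 7, 6, 5)); after release of (0, 0, 1, 2) the pool is (5, 7, 7, 7)
(3) Exactly 1 of the possible complete orderings is a safe sequence.


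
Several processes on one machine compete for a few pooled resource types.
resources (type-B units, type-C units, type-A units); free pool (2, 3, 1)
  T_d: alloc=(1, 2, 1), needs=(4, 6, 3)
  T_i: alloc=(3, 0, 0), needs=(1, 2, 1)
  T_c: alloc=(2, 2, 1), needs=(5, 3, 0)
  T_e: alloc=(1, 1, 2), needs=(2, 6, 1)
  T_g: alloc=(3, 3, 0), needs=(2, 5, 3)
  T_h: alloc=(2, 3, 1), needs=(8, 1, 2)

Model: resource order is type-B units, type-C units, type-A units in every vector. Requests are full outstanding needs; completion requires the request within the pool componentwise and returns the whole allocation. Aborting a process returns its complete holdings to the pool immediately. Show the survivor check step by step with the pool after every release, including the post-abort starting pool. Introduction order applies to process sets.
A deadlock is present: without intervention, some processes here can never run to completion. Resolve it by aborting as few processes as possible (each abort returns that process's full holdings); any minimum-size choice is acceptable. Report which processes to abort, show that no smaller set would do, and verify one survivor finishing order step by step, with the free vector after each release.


The answer: abort T_d.
Key observation: aborting T_d returns (1, 2, 1), and T_h — hopeless before — runs at step 3 with the returned capacity in the pool.
Minimality: the empty abort set fails — the state is deadlocked as it stands.
One survivor order: T_i, T_c, T_h, T_e, T_g. Step-by-step check (post-abort pool first):
  pool = (3, 5, 2)
  T_i: need (1, 2, 1) fits (3, 5, 2); releases (3, 0, 0), pool now (6, 5, 2)
  T_c: need (5, 3, 0) fits (6, 5, 2); releases (2, 2, 1), pool now (8, 7, 3)
  T_h: need (8, 1, 2) fits (8, 7, 3); releases (2, 3, 1), pool now (10, 10, 4)
  T_e: need (2, 6, 1) fits (10, 10, 4); releases (1, 1, 2), pool now (11, 11, 6)
  T_g: need (2, 5, 3) fits (11, 11, 6); releases (3, 3, 0), pool now (14, 14, 6)


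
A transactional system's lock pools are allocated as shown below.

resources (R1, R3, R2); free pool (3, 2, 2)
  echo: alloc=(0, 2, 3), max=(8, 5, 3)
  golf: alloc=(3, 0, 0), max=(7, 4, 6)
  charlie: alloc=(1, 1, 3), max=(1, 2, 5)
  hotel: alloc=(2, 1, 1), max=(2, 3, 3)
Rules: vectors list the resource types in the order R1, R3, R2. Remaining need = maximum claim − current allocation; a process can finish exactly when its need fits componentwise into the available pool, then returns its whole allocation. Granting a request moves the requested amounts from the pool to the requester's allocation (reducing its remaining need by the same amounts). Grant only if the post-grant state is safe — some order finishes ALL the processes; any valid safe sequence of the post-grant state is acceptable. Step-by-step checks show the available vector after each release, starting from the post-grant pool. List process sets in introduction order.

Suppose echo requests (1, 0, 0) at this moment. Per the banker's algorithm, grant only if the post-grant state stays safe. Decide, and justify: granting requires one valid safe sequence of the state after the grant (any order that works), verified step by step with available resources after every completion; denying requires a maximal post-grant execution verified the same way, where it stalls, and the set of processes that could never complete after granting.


GRANT: granting preserves safety; a valid post-grant sequence is charlie, hotel, golf, echo.
Key observation: (2, 2, 2) free after granting still covers charlie first, and each release covers the next.
Check on the post-grant state, step by step:
  pool = (2, 2, 2)
  charlie needs (0, 1, 2) <= (2, 2, 2) -> finishes; pool += (1, 1, 3) = (3, 3, 5)
  hotel needs (0, 2, 2) <= (3, 3, 5) -> finishes; pool += (2, 1, 1) = (5, 4, 6)
  golf needs (4, 4, 6) <= (5, 4, 6) -> finishes; pool += (3, 0, 0) = (8, 4, 6)
  echo needs (7, 3, 0) <= (8, 4, 6) -> finishes; pool += (1, 2, 3) = (9, 6, 9)


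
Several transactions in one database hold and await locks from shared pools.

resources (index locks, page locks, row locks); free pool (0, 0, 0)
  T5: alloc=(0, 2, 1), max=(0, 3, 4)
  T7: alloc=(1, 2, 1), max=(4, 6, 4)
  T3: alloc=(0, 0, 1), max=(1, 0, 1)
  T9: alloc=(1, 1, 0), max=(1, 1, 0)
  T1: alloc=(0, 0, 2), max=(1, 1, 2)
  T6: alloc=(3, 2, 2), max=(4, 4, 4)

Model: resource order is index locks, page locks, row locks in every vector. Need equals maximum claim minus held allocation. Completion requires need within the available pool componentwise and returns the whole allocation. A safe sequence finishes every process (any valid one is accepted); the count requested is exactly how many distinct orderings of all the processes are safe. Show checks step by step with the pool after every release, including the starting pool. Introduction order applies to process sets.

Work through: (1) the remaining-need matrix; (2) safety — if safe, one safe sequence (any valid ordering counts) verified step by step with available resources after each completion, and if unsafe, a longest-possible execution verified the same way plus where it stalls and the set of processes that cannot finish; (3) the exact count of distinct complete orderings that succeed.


(1) Remaining need (order index locks, page locks, row locks):
  T5: (0, 1, 3)
  T7: (3, 4, 3)
  T3: (1, 0, 0)
  T9: (0, 0, 0)
  T1: (1, 1, 0)
  T6: (1, 2, 2)
(2) SAFE, for example via the order T9, T1, T3, T5, T6, T7.
Key observation: T1 marks the first exact bind of the order: its need (1, 1, 0) fits the free (1, 1, 0) with zero slack on a requested resource.
Walking it through:
  pool = (0, 0, 0)
  run T9 (needs (0, 0, 0), free (0, 0, 0)); after release of (1, 1, 0) the pool is (1, 1, 0)
  run T1 (needs (1, 1, 0), free (1, 1, 0)); after release of (0, 0, 2) the pool is (1, 1, 2)
  run T3 (needs (1, 0, 0), free (1, 1, 2)); after release of (0, 0, 1) the pool is (1, 1, 3)
  run T5 (needs (0, 1, 3), free (1, 1, 3)); after release of (0, 2, 1) the pool is (1, 3, 4)
  run T6 (needs (1, 2, 2), free (1, 3, 4)); after release of (3, 2, 2) the pool is (4, 5, 6)
  run T7 (needs (3, 4, 3), free (4, 5, 6)); after release of (1, 2, 1) the pool is (5, 7, 7)
(3) Exactly 2 of the possible complete orderings are safe sequences.


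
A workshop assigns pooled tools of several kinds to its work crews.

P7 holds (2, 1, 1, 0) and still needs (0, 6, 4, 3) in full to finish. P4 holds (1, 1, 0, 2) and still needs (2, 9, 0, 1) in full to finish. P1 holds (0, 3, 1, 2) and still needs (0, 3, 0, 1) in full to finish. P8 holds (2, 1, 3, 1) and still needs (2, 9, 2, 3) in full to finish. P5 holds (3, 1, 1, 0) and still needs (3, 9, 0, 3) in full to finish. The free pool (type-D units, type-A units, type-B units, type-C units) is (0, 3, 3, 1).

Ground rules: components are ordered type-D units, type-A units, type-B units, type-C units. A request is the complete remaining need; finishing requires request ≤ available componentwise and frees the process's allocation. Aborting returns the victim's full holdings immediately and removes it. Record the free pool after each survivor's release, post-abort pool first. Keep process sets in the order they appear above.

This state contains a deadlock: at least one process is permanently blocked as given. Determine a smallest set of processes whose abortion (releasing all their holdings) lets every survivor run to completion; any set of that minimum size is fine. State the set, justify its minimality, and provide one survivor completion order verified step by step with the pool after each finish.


Abort P4 and P8.
Key observation: no ordering could ever have run P5 before the abort of P4 and P8; with (3, 2, 3, 3) back in the pool it fits at step 3.
No one abort is enough; case by case: P7 alone leaves P4 blocked (short on type-A units); P4 alone leaves P8 blocked (short on type-A units); P1 alone leaves P4 blocked (short on type-A units); P8 alone leaves P4 blocked (short on type-A units); P5 alone leaves P4 blocked (short on type-A units).
The survivors complete as P1, P7, P5. Step-by-step check (starting from the post-abort pool):
  pool = (3, 5, 6, 4)
  P1: need (0, 3, 0, 1) fits (3, 5, 6, 4); releases (0, 3, 1, 2), pool now (3, 8, 7, 6)
  P7: need (0, 6, 4, 3) fits (3, 8, 7, 6); releases (2, 1, 1, 0), pool now (5, 9, 8, 6)
  P5: need (3, 9, 0, 3) fits (5, 9, 8, 6); releases (3, 1, 1, 0), pool now (8, 10, 9, 6)


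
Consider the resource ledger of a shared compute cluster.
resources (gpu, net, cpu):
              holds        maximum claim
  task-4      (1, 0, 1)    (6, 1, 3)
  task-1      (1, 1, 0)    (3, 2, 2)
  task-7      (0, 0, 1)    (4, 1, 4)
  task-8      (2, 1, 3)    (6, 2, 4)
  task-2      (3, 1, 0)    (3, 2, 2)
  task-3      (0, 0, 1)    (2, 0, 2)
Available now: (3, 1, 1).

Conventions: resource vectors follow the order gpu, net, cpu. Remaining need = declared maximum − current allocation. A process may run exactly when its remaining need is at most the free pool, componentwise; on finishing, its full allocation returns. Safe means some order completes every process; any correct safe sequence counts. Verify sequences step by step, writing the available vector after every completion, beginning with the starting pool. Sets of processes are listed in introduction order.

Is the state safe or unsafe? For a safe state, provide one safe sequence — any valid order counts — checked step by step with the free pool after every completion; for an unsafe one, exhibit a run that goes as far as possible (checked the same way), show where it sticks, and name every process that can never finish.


SAFE. One safe sequence: task-3, task-1, task-2, task-8, task-7, task-4.
Key observation: reading the order forward, task-3 is the first process whose need (2, 0, 1) meets the free pool (3, 1, 1) exactly on a resource it requests.
Step-by-step check:
  pool = (3, 1, 1)
  task-3 needs (2, 0, 1) <= (3, 1, 1) -> finishes; pool += (0, 0, 1) = (3, 1, 2)
  task-1 needs (2, 1, 2) <= (3, 1, 2) -> finishes; pool += (1, 1, 0) = (4, 2, 2)
  task-2 needs (0, 1, 2) <= (4, 2, 2) -> finishes; pool += (3, 1, 0) = (7, 3, 2)
  task-8 needs (4, 1, 1) <= (7, 3, 2) -> finishes; pool += (2, 1, 3) = (9, 4, 5)
  task-7 needs (4, 1, 3) <= (9, 4, 5) -> finishes; pool += (0, 0, 1) = (9, 4, 6)
  task-4 needs (5, 1, 2) <= (9, 4, 6) -> finishes; pool += (1, 0, 1) = (10, 4, 7)


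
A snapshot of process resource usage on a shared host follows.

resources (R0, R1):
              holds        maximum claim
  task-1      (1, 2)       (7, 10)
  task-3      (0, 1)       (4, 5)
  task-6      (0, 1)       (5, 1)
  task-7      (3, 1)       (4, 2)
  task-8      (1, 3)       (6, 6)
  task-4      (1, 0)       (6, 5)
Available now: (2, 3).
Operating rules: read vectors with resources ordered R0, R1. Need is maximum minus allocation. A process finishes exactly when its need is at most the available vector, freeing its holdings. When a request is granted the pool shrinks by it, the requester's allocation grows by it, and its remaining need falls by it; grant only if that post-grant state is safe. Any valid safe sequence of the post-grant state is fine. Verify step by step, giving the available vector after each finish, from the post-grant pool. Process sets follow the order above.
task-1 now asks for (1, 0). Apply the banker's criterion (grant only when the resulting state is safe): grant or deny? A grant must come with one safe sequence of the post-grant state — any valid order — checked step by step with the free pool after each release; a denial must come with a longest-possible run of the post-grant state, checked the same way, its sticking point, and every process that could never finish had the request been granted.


DENY: after the grant no complete ordering would exist.
Key observation: R0 is the bottleneck — with task-7, task-3 done the pool holds (4, 5), short of every remaining need.
Pretend the grant happened; the run task-7, task-3 goes as far as possible. Walking it through:
  pool = (1, 3)
  task-7 needs (1, 1) <= (1, 3) -> finishes; pool += (3, 1) = (4, 4)
  task-3 needs (4, 4) <= (4, 4) -> finishes; pool += (0, 1) = (4, 5)
  task-1 cannot run: need (5, 8) vs free (4, 5) (insufficient R0 and R1)
  task-6 cannot run: need (5, 0) vs free (4, 5) (insufficient R0)
  task-8 cannot run: need (5, 3) vs free (4, 5) (insufficient R0)
  task-4 cannot run: need (5, 5) vs free (4, 5) (insufficient R0)
Processes that could never finish after the grant: task-1, task-6, task-8 and task-4.


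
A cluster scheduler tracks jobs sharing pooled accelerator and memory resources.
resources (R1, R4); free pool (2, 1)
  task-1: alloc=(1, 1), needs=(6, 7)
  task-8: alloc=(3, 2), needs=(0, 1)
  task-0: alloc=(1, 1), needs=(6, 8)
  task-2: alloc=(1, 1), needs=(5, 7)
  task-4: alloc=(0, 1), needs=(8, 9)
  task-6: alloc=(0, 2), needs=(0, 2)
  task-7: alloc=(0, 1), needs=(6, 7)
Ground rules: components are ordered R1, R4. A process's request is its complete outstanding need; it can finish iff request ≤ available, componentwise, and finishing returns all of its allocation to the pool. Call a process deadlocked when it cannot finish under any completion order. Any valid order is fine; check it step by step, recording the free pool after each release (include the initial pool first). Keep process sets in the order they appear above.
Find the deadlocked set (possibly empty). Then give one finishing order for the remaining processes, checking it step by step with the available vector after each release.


The deadlocked set is task-1, task-0, task-2, task-4 and task-7.
Key observation: even finishing task-8, task-6 leaves just (5, 5) free — too little R4 for any of the remaining processes.
The rest can finish in the order task-8, task-6. Verifying each step:
  pool = (2, 1)
  run task-8 (needs (0, 1), free (2, 1)); after release of (3, 2) the pool is (5, 3)
  run task-6 (needs (0, 2), free (5, 3)); after release of (0, 2) the pool is (5, 5)
The blocked processes can never fit:
  blocked: task-1 wants (6, 7), pool (5, 5) — not enough R1 and R4
  blocked: task-0 wants (6, 8), pool (5, 5) — not enough R1 and R4
  blocked: task-2 wants (5, 7), pool (5, 5) — not enough R4
  blocked: task-4 wants (8, 9), pool (5, 5) — not enough R1 and R4
  blocked: task-7 wants (6, 7), pool (5, 5) — not enough R1 and R4


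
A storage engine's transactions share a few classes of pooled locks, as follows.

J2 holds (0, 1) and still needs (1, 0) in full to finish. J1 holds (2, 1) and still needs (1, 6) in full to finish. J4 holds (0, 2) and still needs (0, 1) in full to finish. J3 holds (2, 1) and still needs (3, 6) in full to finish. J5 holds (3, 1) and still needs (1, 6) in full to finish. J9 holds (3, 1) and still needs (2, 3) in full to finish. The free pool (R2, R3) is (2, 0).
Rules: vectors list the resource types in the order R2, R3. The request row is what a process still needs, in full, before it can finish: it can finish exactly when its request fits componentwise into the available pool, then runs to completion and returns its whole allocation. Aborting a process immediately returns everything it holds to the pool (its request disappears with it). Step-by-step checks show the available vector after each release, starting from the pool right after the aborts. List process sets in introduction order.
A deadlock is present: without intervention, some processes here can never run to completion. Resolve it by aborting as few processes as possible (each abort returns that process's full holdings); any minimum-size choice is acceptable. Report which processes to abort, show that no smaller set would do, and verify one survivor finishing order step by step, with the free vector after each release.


Minimum abort set: J3 and J5.
Key observation: J1 could never have finished before the abort; with (5, 2) returned by J3 and J5, it fits at step 4.
Minimality, checking each single-abort alternative: J2 alone leaves J1 blocked (short on R3); J1 alone leaves J3 blocked (short on R3); J4 alone leaves J1 blocked (short on R3); J3 alone leaves J1 blocked (short on R3); J5 alone leaves J1 blocked (short on R3); J9 alone leaves J1 blocked (short on R3).
Survivors finish in the order: J2, J4, J9, J1. Step-by-step check (pool after the aborts first):
  pool = (7, 2)
  J2: need (1, 0) fits (7, 2); releases (0, 1), pool now (7, 3)
  J4: need (0, 1) fits (7, 3); releases (0, 2), pool now (7, 5)
  J9: need (2, 3) fits (7, 5); releases (3, 1), pool now (10, 6)
  J1: need (1, 6) fits (10, 6); releases (2, 1), pool now (12, 7)


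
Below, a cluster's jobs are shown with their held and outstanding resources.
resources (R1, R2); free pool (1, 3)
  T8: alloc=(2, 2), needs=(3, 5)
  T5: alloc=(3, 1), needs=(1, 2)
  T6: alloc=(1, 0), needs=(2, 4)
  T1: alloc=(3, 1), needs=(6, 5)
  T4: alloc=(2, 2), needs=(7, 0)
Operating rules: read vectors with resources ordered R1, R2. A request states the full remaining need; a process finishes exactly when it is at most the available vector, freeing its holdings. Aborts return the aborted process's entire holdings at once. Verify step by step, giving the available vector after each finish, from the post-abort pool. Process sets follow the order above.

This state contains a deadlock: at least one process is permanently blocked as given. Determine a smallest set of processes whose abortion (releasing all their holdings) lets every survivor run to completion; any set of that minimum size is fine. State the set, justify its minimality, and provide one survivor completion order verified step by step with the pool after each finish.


Abort T4.
Key observation: the returned (2, 2) from T4 is what brings T8 — unrunnable before, under any order — into play at step 1.
Why nothing smaller works: aborting no one leaves the state deadlocked as given.
Survivors finish in the order: T8, T5, T1, T6. Verifying each step (pool after the aborts first):
  pool = (3, 5)
  T8: need (3, 5) fits (3, 5); releases (2, 2), pool now (5, 7)
  T5: need (1, 2) fits (5, 7); releases (3, 1), pool now (8, 8)
  T1: need (6, 5) fits (8, 8); releases (3, 1), pool now (11, 9)
  T6: need (2, 4) fits (11, 9); releases (1, 0), pool now (12, 9)


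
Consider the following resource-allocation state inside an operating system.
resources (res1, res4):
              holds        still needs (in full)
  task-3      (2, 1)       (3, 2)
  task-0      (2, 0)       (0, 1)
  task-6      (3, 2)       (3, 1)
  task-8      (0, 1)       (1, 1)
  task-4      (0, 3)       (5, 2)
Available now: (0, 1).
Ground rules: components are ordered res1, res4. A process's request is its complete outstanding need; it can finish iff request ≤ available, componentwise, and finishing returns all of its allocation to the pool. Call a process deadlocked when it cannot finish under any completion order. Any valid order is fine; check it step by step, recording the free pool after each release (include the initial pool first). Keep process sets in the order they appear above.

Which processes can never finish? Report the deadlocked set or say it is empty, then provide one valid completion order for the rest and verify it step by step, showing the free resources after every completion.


Deadlocked: task-3, task-6 and task-4.
Key observation: the wall is res1: completing task-0, task-8 brings the pool only to (2, 2), and all the rest need more.
The rest can finish in the order task-0, task-8. Walking it through:
  pool = (0, 1)
  run task-0 (needs (0, 1), free (0, 1)); after release of (2, 0) the pool is (2, 1)
  run task-8 (needs (1, 1), free (2, 1)); after release of (0, 1) the pool is (2, 2)
The blocked processes can never fit:
  task-3 cannot run: need (3, 2) vs free (2, 2) (insufficient res1)
  task-6 cannot run: need (3, 1) vs free (2, 2) (insufficient res1)
  task-4 cannot run: need (5, 2) vs free (2, 2) (insufficient res1)
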